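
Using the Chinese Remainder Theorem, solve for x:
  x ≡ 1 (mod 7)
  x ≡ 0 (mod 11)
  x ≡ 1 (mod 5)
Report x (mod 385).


Moduli 7, 11, 5 are pairwise coprime; by CRT there is a unique solution modulo M = 7 · 11 · 5 = 385.
Solve pairwise, accumulating the modulus:
  Start with x ≡ 1 (mod 7).
  Combine with x ≡ 0 (mod 11): since gcd(7, 11) = 1, we get a unique residue mod 77.
    Write x = 1 + 7·t and substitute into x ≡ 0 (mod 11): 7·t ≡ 0 − 1 = -1 (mod 11).
    Reduce coefficients mod 11: 7·t ≡ 10 (mod 11).
    The inverse of 7 mod 11 is 8 (since 7·8 = 56 = 5·11 + 1), so t ≡ 8·10 = 80 ≡ 3 (mod 11).
    Then x = 1 + 7·3 = 22, valid modulo lcm(7, 11) = 77: x ≡ 22 (mod 77).
  Combine with x ≡ 1 (mod 5): since gcd(77, 5) = 1, we get a unique residue mod 385.
    Write x = 22 + 77·t and substitute into x ≡ 1 (mod 5): 77·t ≡ 1 − 22 = -21 (mod 5).
    Reduce coefficients mod 5: 2·t ≡ 4 (mod 5).
    The inverse of 2 mod 5 is 3 (since 2·3 = 6 = 1·5 + 1), so t ≡ 3·4 = 12 ≡ 2 (mod 5).
    Then x = 22 + 77·2 = 176, valid modulo lcm(77, 5) = 385: x ≡ 176 (mod 385).
Verify: 176 mod 7 = 1 ✓, 176 mod 11 = 0 ✓, 176 mod 5 = 1 ✓.

x ≡ 176 (mod 385).


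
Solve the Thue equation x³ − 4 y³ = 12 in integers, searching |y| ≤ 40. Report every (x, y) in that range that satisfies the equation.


The equation is x³ - 4y³ = 12. For fixed y, x³ = 4·y³ + 12, so a solution requires the RHS to be a perfect cube.
Strategy: iterate y from -40 to 40, compute RHS = 4·y³ + 12, and check whether it is a (positive or negative) perfect cube.
Check small values of y:
  y = 0: RHS = 12 is not a perfect cube.
  y = 1: RHS = 16 is not a perfect cube.
  y = -1: RHS = 8 = (2)³ ⇒ x = 2 works.
  y = 2: RHS = 44 is not a perfect cube.
  y = -2: RHS = -20 is not a perfect cube.
  y = 3: RHS = 120 is not a perfect cube.
  y = -3: RHS = -96 is not a perfect cube.
Continuing, at y = 5: RHS = 512 = (8)³ ⇒ x = 8 works.
Searching the remaining y in |y| ≤ 40 finds no further solutions.
Collected solutions: (2, -1), (8, 5).

Solutions (with |y| ≤ 40): (2, -1), (8, 5).


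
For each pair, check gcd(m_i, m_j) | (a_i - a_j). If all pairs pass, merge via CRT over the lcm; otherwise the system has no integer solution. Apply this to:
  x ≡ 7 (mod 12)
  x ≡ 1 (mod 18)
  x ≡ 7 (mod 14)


Moduli 12, 18, 14 are not pairwise coprime, so CRT works modulo lcm(m_i) when all pairwise compatibility conditions hold.
Pairwise compatibility: gcd(m_i, m_j) must divide a_i - a_j for every pair.
Merge one congruence at a time:
  Start: x ≡ 7 (mod 12).
  Combine with x ≡ 1 (mod 18): gcd(12, 18) = 6; 1 - 7 = -6, which IS divisible by 6, so compatible.
    Write x = 7 + 12·t and substitute into x ≡ 1 (mod 18): 12·t ≡ 1 − 7 = -6 (mod 18).
    Divide the congruence (and modulus) by g = 6: 2·t ≡ -1 (mod 3).
    Reduce coefficients mod 3: 2·t ≡ 2 (mod 3).
    The inverse of 2 mod 3 is 2 (since 2·2 = 4 = 1·3 + 1), so t ≡ 2·2 = 4 ≡ 1 (mod 3).
    Then x = 7 + 12·1 = 19, valid modulo lcm(12, 18) = 36: x ≡ 19 (mod 36).
  Combine with x ≡ 7 (mod 14): gcd(36, 14) = 2; 7 - 19 = -12, which IS divisible by 2, so compatible.
    Write x = 19 + 36·t and substitute into x ≡ 7 (mod 14): 36·t ≡ 7 − 19 = -12 (mod 14).
    Divide the congruence (and modulus) by g = 2: 18·t ≡ -6 (mod 7).
    Reduce coefficients mod 7: 4·t ≡ 1 (mod 7).
    The inverse of 4 mod 7 is 2 (since 4·2 = 8 = 1·7 + 1), so t ≡ 2·1 = 2 ≡ 2 (mod 7).
    Then x = 19 + 36·2 = 91, valid modulo lcm(36, 14) = 252: x ≡ 91 (mod 252).
Verify: 91 mod 12 = 7, 91 mod 18 = 1, 91 mod 14 = 7.

x ≡ 91 (mod 252).


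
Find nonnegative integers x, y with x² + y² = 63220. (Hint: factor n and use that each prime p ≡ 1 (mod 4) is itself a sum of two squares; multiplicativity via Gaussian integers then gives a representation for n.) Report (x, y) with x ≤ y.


Step 1: Factor n = 63220 = 2^2 · 5 · 29 · 109.
Step 2: Check the mod-4 condition on each prime factor: 2 = 2 (special); 5 ≡ 1 (mod 4), exponent 1; 29 ≡ 1 (mod 4), exponent 1; 109 ≡ 1 (mod 4), exponent 1.
All primes ≡ 3 (mod 4) appear to even exponent (or don't appear), so by the two-squares theorem n IS expressible as a sum of two squares.
Step 3: Build a representation. Group n = k² · m with k = 2 and m = 5 · 29 · 109 = 15805 (a product of primes ≡ 1 (mod 4)); a representation of m scales to one of n via (k·x)² + (k·y)² = k²(x² + y²). Each prime p ≡ 1 (mod 4) is itself a sum of two squares; find a² by testing p − a² for a perfect square:
  5: 5 − 1² = 4 = 2² ⇒ 5 = 1² + 2².
  29: 29 − 1² = 28, 29 − 2² = 25 = 5² ⇒ 29 = 2² + 5².
  109: 109 − 1² = 108, 109 − 2² = 105, 109 − 3² = 100 = 10² ⇒ 109 = 3² + 10².
  Combine using the Brahmagupta–Fibonacci identity (a² + b²)(c² + d²) = (ac − bd)² + (ad + bc)² = (ac + bd)² + (ad − bc)²:
  5 · 29 = 145: from (1² + 2²)(2² + 5²), take (1·2 − 2·5, 1·5 + 2·2) = (2 − 10, 5 + 4) = (-8, 9); dropping signs (only squares matter) gives (8, 9); check 8² + 9² = 64 + 81 = 145 ✓.
  145 · 109 = 15805: from (8² + 9²)(3² + 10²), take (8·3 − 9·10, 8·10 + 9·3) = (24 − 90, 80 + 27) = (-66, 107); dropping signs (only squares matter) gives (66, 107); check 66² + 107² = 4356 + 11449 = 15805 ✓.
  Scale by k = 2: (2·66, 2·107) = (132, 214).
Step 4: Order so x ≤ y and verify: 132² + 214² = 17424 + 45796 = 63220 = n. ✓

n = 63220 = 132² + 214² (one valid representation with x ≤ y).


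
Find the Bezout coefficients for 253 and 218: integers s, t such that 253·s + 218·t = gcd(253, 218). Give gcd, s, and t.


Euclidean algorithm on (253, 218) — divide until remainder is 0:
  253 = 1 · 218 + 35
  218 = 6 · 35 + 8
  35 = 4 · 8 + 3
  8 = 2 · 3 + 2
  3 = 1 · 2 + 1
  2 = 2 · 1 + 0
gcd(253, 218) = 1.
Track Bezout coefficients alongside the remainders: start with r₀ = 253 = a·1 + b·0 (s = 1, t = 0) and r₁ = 218 = a·0 + b·1 (s = 0, t = 1); each new remainder r_{k+1} = r_{k-1} − q_k·r_k inherits s_{k+1} = s_{k-1} − q_k·s_k, t_{k+1} = t_{k-1} − q_k·t_k, so r_k = a·s_k + b·t_k at every step:
  q = 1: r = 35, s = 1 − 1·0 = 1, t = 0 − 1·1 = -1  (check: 253·1 + 218·(-1) = 35)
  q = 6: r = 8, s = 0 − 6·1 = -6, t = 1 − 6·(-1) = 7  (check: 253·(-6) + 218·7 = 8)
  q = 4: r = 3, s = 1 − 4·(-6) = 25, t = -1 − 4·7 = -29  (check: 253·25 + 218·(-29) = 3)
  q = 2: r = 2, s = -6 − 2·25 = -56, t = 7 − 2·(-29) = 65  (check: 253·(-56) + 218·65 = 2)
  q = 1: r = 1, s = 25 − 1·(-56) = 81, t = -29 − 1·65 = -94  (check: 253·81 + 218·(-94) = 1)
The row with r = 1 (the gcd) gives the Bezout coefficients s = 81, t = -94.
Result: 253 · (81) + 218 · (-94) = 1.

gcd(253, 218) = 1; s = 81, t = -94 (check: 253·81 + 218·(-94) = 1).


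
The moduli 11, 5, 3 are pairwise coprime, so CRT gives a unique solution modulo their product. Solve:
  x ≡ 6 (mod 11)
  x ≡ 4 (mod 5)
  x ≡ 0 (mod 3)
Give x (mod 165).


Moduli 11, 5, 3 are pairwise coprime; by CRT there is a unique solution modulo M = 11 · 5 · 3 = 165.
Solve pairwise, accumulating the modulus:
  Start with x ≡ 6 (mod 11).
  Combine with x ≡ 4 (mod 5): since gcd(11, 5) = 1, we get a unique residue mod 55.
    Write x = 6 + 11·t and substitute into x ≡ 4 (mod 5): 11·t ≡ 4 − 6 = -2 (mod 5).
    Reduce coefficients mod 5: 1·t ≡ 3 (mod 5).
    So t ≡ 3 (mod 5).
    Then x = 6 + 11·3 = 39, valid modulo lcm(11, 5) = 55: x ≡ 39 (mod 55).
  Combine with x ≡ 0 (mod 3): since gcd(55, 3) = 1, we get a unique residue mod 165.
    Write x = 39 + 55·t and substitute into x ≡ 0 (mod 3): 55·t ≡ 0 − 39 = -39 (mod 3).
    Reduce coefficients mod 3: 1·t ≡ 0 (mod 3).
    So t ≡ 0 (mod 3).
    Then x = 39 + 55·0 = 39, valid modulo lcm(55, 3) = 165: x ≡ 39 (mod 165).
Verify: 39 mod 11 = 6 ✓, 39 mod 5 = 4 ✓, 39 mod 3 = 0 ✓.

x ≡ 39 (mod 165).


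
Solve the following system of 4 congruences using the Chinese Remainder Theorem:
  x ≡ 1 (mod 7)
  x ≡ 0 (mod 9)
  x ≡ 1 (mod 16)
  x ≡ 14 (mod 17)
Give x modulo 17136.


Product of moduli M = 7 · 9 · 16 · 17 = 17136.
Merge one congruence at a time:
  Start: x ≡ 1 (mod 7).
  Combine with x ≡ 0 (mod 9); new modulus lcm = 63.
    Write x = 1 + 7·t and substitute into x ≡ 0 (mod 9): 7·t ≡ 0 − 1 = -1 (mod 9).
    Reduce coefficients mod 9: 7·t ≡ 8 (mod 9).
    The inverse of 7 mod 9 is 4 (since 7·4 = 28 = 3·9 + 1), so t ≡ 4·8 = 32 ≡ 5 (mod 9).
    Then x = 1 + 7·5 = 36, valid modulo lcm(7, 9) = 63: x ≡ 36 (mod 63).
  Combine with x ≡ 1 (mod 16); new modulus lcm = 1008.
    Write x = 36 + 63·t and substitute into x ≡ 1 (mod 16): 63·t ≡ 1 − 36 = -35 (mod 16).
    Reduce coefficients mod 16: 15·t ≡ 13 (mod 16).
    The inverse of 15 mod 16 is 15 (since 15·15 = 225 = 14·16 + 1), so t ≡ 15·13 = 195 ≡ 3 (mod 16).
    Then x = 36 + 63·3 = 225, valid modulo lcm(63, 16) = 1008: x ≡ 225 (mod 1008).
  Combine with x ≡ 14 (mod 17); new modulus lcm = 17136.
    Write x = 225 + 1008·t and substitute into x ≡ 14 (mod 17): 1008·t ≡ 14 − 225 = -211 (mod 17).
    Reduce coefficients mod 17: 5·t ≡ 10 (mod 17).
    The inverse of 5 mod 17 is 7 (since 5·7 = 35 = 2·17 + 1), so t ≡ 7·10 = 70 ≡ 2 (mod 17).
    Then x = 225 + 1008·2 = 2241, valid modulo lcm(1008, 17) = 17136: x ≡ 2241 (mod 17136).
Verify against each original: 2241 mod 7 = 1, 2241 mod 9 = 0, 2241 mod 16 = 1, 2241 mod 17 = 14.

x ≡ 2241 (mod 17136).


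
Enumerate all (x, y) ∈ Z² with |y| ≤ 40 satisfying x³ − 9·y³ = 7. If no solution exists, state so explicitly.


The equation is x³ - 9y³ = 7. For fixed y, x³ = 9·y³ + 7, so a solution requires the RHS to be a perfect cube.
Strategy: iterate y from -40 to 40, compute RHS = 9·y³ + 7, and check whether it is a (positive or negative) perfect cube.
Check small values of y:
  y = 0: RHS = 7 is not a perfect cube.
  y = 1: RHS = 16 is not a perfect cube.
  y = -1: RHS = -2 is not a perfect cube.
  y = 2: RHS = 79 is not a perfect cube.
  y = -2: RHS = -65 is not a perfect cube.
  y = 3: RHS = 250 is not a perfect cube.
  y = -3: RHS = -236 is not a perfect cube.
Continuing the search up to |y| = 40 finds no solutions either.
No (x, y) in the scanned range satisfies the equation.

No integer solutions with |y| ≤ 40.


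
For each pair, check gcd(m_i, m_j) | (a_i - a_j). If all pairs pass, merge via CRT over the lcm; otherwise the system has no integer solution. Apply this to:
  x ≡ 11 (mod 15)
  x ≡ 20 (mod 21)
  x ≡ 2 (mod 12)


Moduli 15, 21, 12 are not pairwise coprime, so CRT works modulo lcm(m_i) when all pairwise compatibility conditions hold.
Pairwise compatibility: gcd(m_i, m_j) must divide a_i - a_j for every pair.
Merge one congruence at a time:
  Start: x ≡ 11 (mod 15).
  Combine with x ≡ 20 (mod 21): gcd(15, 21) = 3; 20 - 11 = 9, which IS divisible by 3, so compatible.
    Write x = 11 + 15·t and substitute into x ≡ 20 (mod 21): 15·t ≡ 20 − 11 = 9 (mod 21).
    Divide the congruence (and modulus) by g = 3: 5·t ≡ 3 (mod 7).
    The inverse of 5 mod 7 is 3 (since 5·3 = 15 = 2·7 + 1), so t ≡ 3·3 = 9 ≡ 2 (mod 7).
    Then x = 11 + 15·2 = 41, valid modulo lcm(15, 21) = 105: x ≡ 41 (mod 105).
  Combine with x ≡ 2 (mod 12): gcd(105, 12) = 3; 2 - 41 = -39, which IS divisible by 3, so compatible.
    Write x = 41 + 105·t and substitute into x ≡ 2 (mod 12): 105·t ≡ 2 − 41 = -39 (mod 12).
    Divide the congruence (and modulus) by g = 3: 35·t ≡ -13 (mod 4).
    Reduce coefficients mod 4: 3·t ≡ 3 (mod 4).
    The inverse of 3 mod 4 is 3 (since 3·3 = 9 = 2·4 + 1), so t ≡ 3·3 = 9 ≡ 1 (mod 4).
    Then x = 41 + 105·1 = 146, valid modulo lcm(105, 12) = 420: x ≡ 146 (mod 420).
Verify: 146 mod 15 = 11, 146 mod 21 = 20, 146 mod 12 = 2.

x ≡ 146 (mod 420).


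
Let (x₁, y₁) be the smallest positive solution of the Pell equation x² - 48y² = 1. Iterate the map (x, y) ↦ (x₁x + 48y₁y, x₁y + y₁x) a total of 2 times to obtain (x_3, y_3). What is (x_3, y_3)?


Step 1: Find the fundamental solution (x₁, y₁) of x² - 48y² = 1.
  Expand √48 as a continued fraction. a₀ = ⌊√48⌋ = 6; iterate m_{k+1} = d_k·a_k − m_k, d_{k+1} = (48 − m_{k+1}²)/d_k, a_{k+1} = ⌊(a₀ + m_{k+1})/d_{k+1}⌋ (starting m₀ = 0, d₀ = 1), with convergents p_k = a_k·p_{k-1} + p_{k-2}, q_k = a_k·q_{k-1} + q_{k-2} (p₋₁ = 1, q₋₁ = 0):
  k = 0: a₀ = 6; p₀/q₀ = 6/1; p₀² − 48·q₀² = 36 − 48 = -12.
  k = 1: m = 6, d = 12, a = ⌊(6 + 6)/12⌋ = 1; p/q = (1·6 + 1)/(1·1 + 0) = 7/1; p² − 48·q² = 49 − 48 = 1.
  The first convergent with p² − 48·q² = 1 gives the fundamental solution (x₁, y₁) = (7, 1).
Step 2: Apply the recurrence (x_{n+1}, y_{n+1}) = (x₁x_n + 48y₁y_n, x₁y_n + y₁x_n) repeatedly.
  From (x_1, y_1) = (7, 1): x_2 = 7·7 + 48·1·1 = 97; y_2 = 7·1 + 1·7 = 14.
  From (x_2, y_2) = (97, 14): x_3 = 7·97 + 48·1·14 = 1351; y_3 = 7·14 + 1·97 = 195.
Step 3: Verify x_3² - 48·y_3² = 1825201 - 1825200 = 1 (should be 1). ✓

(x_1, y_1) = (7, 1); (x_3, y_3) = (1351, 195).


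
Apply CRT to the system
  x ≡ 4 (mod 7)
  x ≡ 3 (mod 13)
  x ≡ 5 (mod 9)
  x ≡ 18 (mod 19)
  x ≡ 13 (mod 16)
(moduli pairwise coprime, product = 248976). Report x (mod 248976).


Product of moduli M = 7 · 13 · 9 · 19 · 16 = 248976.
Merge one congruence at a time:
  Start: x ≡ 4 (mod 7).
  Combine with x ≡ 3 (mod 13); new modulus lcm = 91.
    Write x = 4 + 7·t and substitute into x ≡ 3 (mod 13): 7·t ≡ 3 − 4 = -1 (mod 13).
    Reduce coefficients mod 13: 7·t ≡ 12 (mod 13).
    The inverse of 7 mod 13 is 2 (since 7·2 = 14 = 1·13 + 1), so t ≡ 2·12 = 24 ≡ 11 (mod 13).
    Then x = 4 + 7·11 = 81, valid modulo lcm(7, 13) = 91: x ≡ 81 (mod 91).
  Combine with x ≡ 5 (mod 9); new modulus lcm = 819.
    Write x = 81 + 91·t and substitute into x ≡ 5 (mod 9): 91·t ≡ 5 − 81 = -76 (mod 9).
    Reduce coefficients mod 9: 1·t ≡ 5 (mod 9).
    So t ≡ 5 (mod 9).
    Then x = 81 + 91·5 = 536, valid modulo lcm(91, 9) = 819: x ≡ 536 (mod 819).
  Combine with x ≡ 18 (mod 19); new modulus lcm = 15561.
    Write x = 536 + 819·t and substitute into x ≡ 18 (mod 19): 819·t ≡ 18 − 536 = -518 (mod 19).
    Reduce coefficients mod 19: 2·t ≡ 14 (mod 19).
    The inverse of 2 mod 19 is 10 (since 2·10 = 20 = 1·19 + 1), so t ≡ 10·14 = 140 ≡ 7 (mod 19).
    Then x = 536 + 819·7 = 6269, valid modulo lcm(819, 19) = 15561: x ≡ 6269 (mod 15561).
  Combine with x ≡ 13 (mod 16); new modulus lcm = 248976.
    Write x = 6269 + 15561·t and substitute into x ≡ 13 (mod 16): 15561·t ≡ 13 − 6269 = -6256 (mod 16).
    Reduce coefficients mod 16: 9·t ≡ 0 (mod 16).
    The inverse of 9 mod 16 is 9 (since 9·9 = 81 = 5·16 + 1), so t ≡ 9·0 = 0 ≡ 0 (mod 16).
    Then x = 6269 + 15561·0 = 6269, valid modulo lcm(15561, 16) = 248976: x ≡ 6269 (mod 248976).
Verify against each original: 6269 mod 7 = 4, 6269 mod 13 = 3, 6269 mod 9 = 5, 6269 mod 19 = 18, 6269 mod 16 = 13.

x ≡ 6269 (mod 248976).


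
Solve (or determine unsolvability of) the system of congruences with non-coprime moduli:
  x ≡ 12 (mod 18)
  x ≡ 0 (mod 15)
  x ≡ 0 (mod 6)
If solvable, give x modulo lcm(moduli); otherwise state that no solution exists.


Moduli 18, 15, 6 are not pairwise coprime, so CRT works modulo lcm(m_i) when all pairwise compatibility conditions hold.
Pairwise compatibility: gcd(m_i, m_j) must divide a_i - a_j for every pair.
Merge one congruence at a time:
  Start: x ≡ 12 (mod 18).
  Combine with x ≡ 0 (mod 15): gcd(18, 15) = 3; 0 - 12 = -12, which IS divisible by 3, so compatible.
    Write x = 12 + 18·t and substitute into x ≡ 0 (mod 15): 18·t ≡ 0 − 12 = -12 (mod 15).
    Divide the congruence (and modulus) by g = 3: 6·t ≡ -4 (mod 5).
    Reduce coefficients mod 5: 1·t ≡ 1 (mod 5).
    So t ≡ 1 (mod 5).
    Then x = 12 + 18·1 = 30, valid modulo lcm(18, 15) = 90: x ≡ 30 (mod 90).
  Combine with x ≡ 0 (mod 6): gcd(90, 6) = 6; 0 - 30 = -30, which IS divisible by 6, so compatible.
    Write x = 30 + 90·t and substitute into x ≡ 0 (mod 6): 90·t ≡ 0 − 30 = -30 (mod 6).
    Divide the congruence (and modulus) by g = 6: 15·t ≡ -5 (mod 1).
    Modulo 1 every t works; take t = 0.
    Then x = 30 + 90·0 = 30, valid modulo lcm(90, 6) = 90: x ≡ 30 (mod 90).
Verify: 30 mod 18 = 12, 30 mod 15 = 0, 30 mod 6 = 0.

x ≡ 30 (mod 90).


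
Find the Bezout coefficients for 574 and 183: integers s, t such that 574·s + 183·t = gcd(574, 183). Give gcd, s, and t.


Euclidean algorithm on (574, 183) — divide until remainder is 0:
  574 = 3 · 183 + 25
  183 = 7 · 25 + 8
  25 = 3 · 8 + 1
  8 = 8 · 1 + 0
gcd(574, 183) = 1.
Track Bezout coefficients alongside the remainders: start with r₀ = 574 = a·1 + b·0 (s = 1, t = 0) and r₁ = 183 = a·0 + b·1 (s = 0, t = 1); each new remainder r_{k+1} = r_{k-1} − q_k·r_k inherits s_{k+1} = s_{k-1} − q_k·s_k, t_{k+1} = t_{k-1} − q_k·t_k, so r_k = a·s_k + b·t_k at every step:
  q = 3: r = 25, s = 1 − 3·0 = 1, t = 0 − 3·1 = -3  (check: 574·1 + 183·(-3) = 25)
  q = 7: r = 8, s = 0 − 7·1 = -7, t = 1 − 7·(-3) = 22  (check: 574·(-7) + 183·22 = 8)
  q = 3: r = 1, s = 1 − 3·(-7) = 22, t = -3 − 3·22 = -69  (check: 574·22 + 183·(-69) = 1)
The row with r = 1 (the gcd) gives the Bezout coefficients s = 22, t = -69.
Result: 574 · (22) + 183 · (-69) = 1.

gcd(574, 183) = 1; s = 22, t = -69 (check: 574·22 + 183·(-69) = 1).


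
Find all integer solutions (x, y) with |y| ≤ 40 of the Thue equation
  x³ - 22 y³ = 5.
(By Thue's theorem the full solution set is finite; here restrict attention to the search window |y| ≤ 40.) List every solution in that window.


The equation is x³ - 22y³ = 5. For fixed y, x³ = 22·y³ + 5, so a solution requires the RHS to be a perfect cube.
Strategy: iterate y from -40 to 40, compute RHS = 22·y³ + 5, and check whether it is a (positive or negative) perfect cube.
Check small values of y:
  y = 0: RHS = 5 is not a perfect cube.
  y = 1: RHS = 27 = (3)³ ⇒ x = 3 works.
  y = -1: RHS = -17 is not a perfect cube.
  y = 2: RHS = 181 is not a perfect cube.
  y = -2: RHS = -171 is not a perfect cube.
  y = 3: RHS = 599 is not a perfect cube.
  y = -3: RHS = -589 is not a perfect cube.
Continuing the search up to |y| = 40 finds no further solutions beyond those listed.
Collected solutions: (3, 1).

Solutions (with |y| ≤ 40): (3, 1).


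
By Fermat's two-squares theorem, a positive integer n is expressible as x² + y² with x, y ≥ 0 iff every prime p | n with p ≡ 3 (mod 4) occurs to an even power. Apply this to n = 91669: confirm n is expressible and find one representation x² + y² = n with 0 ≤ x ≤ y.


Step 1: Factor n = 91669 = 29^2 · 109.
Step 2: Check the mod-4 condition on each prime factor: 29 ≡ 1 (mod 4), exponent 2; 109 ≡ 1 (mod 4), exponent 1.
All primes ≡ 3 (mod 4) appear to even exponent (or don't appear), so by the two-squares theorem n IS expressible as a sum of two squares.
Step 3: Build a representation. Here n = 29 · 29 · 109 is a product of primes ≡ 1 (mod 4). Each prime p ≡ 1 (mod 4) is itself a sum of two squares; find a² by testing p − a² for a perfect square:
  29: 29 − 1² = 28, 29 − 2² = 25 = 5² ⇒ 29 = 2² + 5².
  109: 109 − 1² = 108, 109 − 2² = 105, 109 − 3² = 100 = 10² ⇒ 109 = 3² + 10².
  Combine using the Brahmagupta–Fibonacci identity (a² + b²)(c² + d²) = (ac − bd)² + (ad + bc)² = (ac + bd)² + (ad − bc)²:
  29 · 29 = 841: from (2² + 5²)(2² + 5²), take (2·2 − 5·5, 2·5 + 5·2) = (4 − 25, 10 + 10) = (-21, 20); dropping signs (only squares matter) gives (21, 20); check 21² + 20² = 441 + 400 = 841 ✓.
  841 · 109 = 91669: from (21² + 20²)(3² + 10²), take (21·3 − 20·10, 21·10 + 20·3) = (63 − 200, 210 + 60) = (-137, 270); dropping signs (only squares matter) gives (137, 270); check 137² + 270² = 18769 + 72900 = 91669 ✓.
Step 4: Order so x ≤ y and verify: 137² + 270² = 18769 + 72900 = 91669 = n. ✓

n = 91669 = 137² + 270² (one valid representation with x ≤ y).


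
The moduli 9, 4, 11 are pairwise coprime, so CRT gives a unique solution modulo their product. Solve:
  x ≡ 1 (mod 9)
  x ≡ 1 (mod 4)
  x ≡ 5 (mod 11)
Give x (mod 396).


Moduli 9, 4, 11 are pairwise coprime; by CRT there is a unique solution modulo M = 9 · 4 · 11 = 396.
Solve pairwise, accumulating the modulus:
  Start with x ≡ 1 (mod 9).
  Combine with x ≡ 1 (mod 4): since gcd(9, 4) = 1, we get a unique residue mod 36.
    Write x = 1 + 9·t and substitute into x ≡ 1 (mod 4): 9·t ≡ 1 − 1 = 0 (mod 4).
    Reduce coefficients mod 4: 1·t ≡ 0 (mod 4).
    So t ≡ 0 (mod 4).
    Then x = 1 + 9·0 = 1, valid modulo lcm(9, 4) = 36: x ≡ 1 (mod 36).
  Combine with x ≡ 5 (mod 11): since gcd(36, 11) = 1, we get a unique residue mod 396.
    Write x = 1 + 36·t and substitute into x ≡ 5 (mod 11): 36·t ≡ 5 − 1 = 4 (mod 11).
    Reduce coefficients mod 11: 3·t ≡ 4 (mod 11).
    The inverse of 3 mod 11 is 4 (since 3·4 = 12 = 1·11 + 1), so t ≡ 4·4 = 16 ≡ 5 (mod 11).
    Then x = 1 + 36·5 = 181, valid modulo lcm(36, 11) = 396: x ≡ 181 (mod 396).
Verify: 181 mod 9 = 1 ✓, 181 mod 4 = 1 ✓, 181 mod 11 = 5 ✓.

x ≡ 181 (mod 396).


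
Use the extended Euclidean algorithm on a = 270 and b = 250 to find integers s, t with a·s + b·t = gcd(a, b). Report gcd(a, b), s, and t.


Euclidean algorithm on (270, 250) — divide until remainder is 0:
  270 = 1 · 250 + 20
  250 = 12 · 20 + 10
  20 = 2 · 10 + 0
gcd(270, 250) = 10.
Track Bezout coefficients alongside the remainders: start with r₀ = 270 = a·1 + b·0 (s = 1, t = 0) and r₁ = 250 = a·0 + b·1 (s = 0, t = 1); each new remainder r_{k+1} = r_{k-1} − q_k·r_k inherits s_{k+1} = s_{k-1} − q_k·s_k, t_{k+1} = t_{k-1} − q_k·t_k, so r_k = a·s_k + b·t_k at every step:
  q = 1: r = 20, s = 1 − 1·0 = 1, t = 0 − 1·1 = -1  (check: 270·1 + 250·(-1) = 20)
  q = 12: r = 10, s = 0 − 12·1 = -12, t = 1 − 12·(-1) = 13  (check: 270·(-12) + 250·13 = 10)
The row with r = 10 (the gcd) gives the Bezout coefficients s = -12, t = 13.
Result: 270 · (-12) + 250 · (13) = 10.

gcd(270, 250) = 10; s = -12, t = 13 (check: 270·(-12) + 250·13 = 10).


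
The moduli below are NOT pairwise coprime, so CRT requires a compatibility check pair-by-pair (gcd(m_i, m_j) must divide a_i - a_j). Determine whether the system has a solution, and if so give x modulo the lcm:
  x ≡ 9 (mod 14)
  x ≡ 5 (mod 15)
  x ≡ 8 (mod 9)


Moduli 14, 15, 9 are not pairwise coprime, so CRT works modulo lcm(m_i) when all pairwise compatibility conditions hold.
Pairwise compatibility: gcd(m_i, m_j) must divide a_i - a_j for every pair.
Merge one congruence at a time:
  Start: x ≡ 9 (mod 14).
  Combine with x ≡ 5 (mod 15): gcd(14, 15) = 1; 5 - 9 = -4, which IS divisible by 1, so compatible.
    Write x = 9 + 14·t and substitute into x ≡ 5 (mod 15): 14·t ≡ 5 − 9 = -4 (mod 15).
    Reduce coefficients mod 15: 14·t ≡ 11 (mod 15).
    The inverse of 14 mod 15 is 14 (since 14·14 = 196 = 13·15 + 1), so t ≡ 14·11 = 154 ≡ 4 (mod 15).
    Then x = 9 + 14·4 = 65, valid modulo lcm(14, 15) = 210: x ≡ 65 (mod 210).
  Combine with x ≡ 8 (mod 9): gcd(210, 9) = 3; 8 - 65 = -57, which IS divisible by 3, so compatible.
    Write x = 65 + 210·t and substitute into x ≡ 8 (mod 9): 210·t ≡ 8 − 65 = -57 (mod 9).
    Divide the congruence (and modulus) by g = 3: 70·t ≡ -19 (mod 3).
    Reduce coefficients mod 3: 1·t ≡ 2 (mod 3).
    So t ≡ 2 (mod 3).
    Then x = 65 + 210·2 = 485, valid modulo lcm(210, 9) = 630: x ≡ 485 (mod 630).
Verify: 485 mod 14 = 9, 485 mod 15 = 5, 485 mod 9 = 8.

x ≡ 485 (mod 630).


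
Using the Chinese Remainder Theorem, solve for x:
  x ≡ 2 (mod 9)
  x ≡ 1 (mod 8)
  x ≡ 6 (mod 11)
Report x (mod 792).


Moduli 9, 8, 11 are pairwise coprime; by CRT there is a unique solution modulo M = 9 · 8 · 11 = 792.
Solve pairwise, accumulating the modulus:
  Start with x ≡ 2 (mod 9).
  Combine with x ≡ 1 (mod 8): since gcd(9, 8) = 1, we get a unique residue mod 72.
    Write x = 2 + 9·t and substitute into x ≡ 1 (mod 8): 9·t ≡ 1 − 2 = -1 (mod 8).
    Reduce coefficients mod 8: 1·t ≡ 7 (mod 8).
    So t ≡ 7 (mod 8).
    Then x = 2 + 9·7 = 65, valid modulo lcm(9, 8) = 72: x ≡ 65 (mod 72).
  Combine with x ≡ 6 (mod 11): since gcd(72, 11) = 1, we get a unique residue mod 792.
    Write x = 65 + 72·t and substitute into x ≡ 6 (mod 11): 72·t ≡ 6 − 65 = -59 (mod 11).
    Reduce coefficients mod 11: 6·t ≡ 7 (mod 11).
    The inverse of 6 mod 11 is 2 (since 6·2 = 12 = 1·11 + 1), so t ≡ 2·7 = 14 ≡ 3 (mod 11).
    Then x = 65 + 72·3 = 281, valid modulo lcm(72, 11) = 792: x ≡ 281 (mod 792).
Verify: 281 mod 9 = 2 ✓, 281 mod 8 = 1 ✓, 281 mod 11 = 6 ✓.

x ≡ 281 (mod 792).


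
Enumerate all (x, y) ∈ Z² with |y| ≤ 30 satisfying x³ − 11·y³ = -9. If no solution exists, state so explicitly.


The equation is x³ - 11y³ = -9. For fixed y, x³ = 11·y³ − 9, so a solution requires the RHS to be a perfect cube.
Strategy: iterate y from -30 to 30, compute RHS = 11·y³ − 9, and check whether it is a (positive or negative) perfect cube.
Check small values of y:
  y = 0: RHS = -9 is not a perfect cube.
  y = 1: RHS = 2 is not a perfect cube.
  y = -1: RHS = -20 is not a perfect cube.
  y = 2: RHS = 79 is not a perfect cube.
  y = -2: RHS = -97 is not a perfect cube.
  y = 3: RHS = 288 is not a perfect cube.
  y = -3: RHS = -306 is not a perfect cube.
Continuing the search up to |y| = 30 finds no solutions either.
No (x, y) in the scanned range satisfies the equation.

No integer solutions with |y| ≤ 30.


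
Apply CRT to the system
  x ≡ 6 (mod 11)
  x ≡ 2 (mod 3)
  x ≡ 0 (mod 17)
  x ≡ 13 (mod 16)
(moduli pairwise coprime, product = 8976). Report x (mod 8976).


Product of moduli M = 11 · 3 · 17 · 16 = 8976.
Merge one congruence at a time:
  Start: x ≡ 6 (mod 11).
  Combine with x ≡ 2 (mod 3); new modulus lcm = 33.
    Write x = 6 + 11·t and substitute into x ≡ 2 (mod 3): 11·t ≡ 2 − 6 = -4 (mod 3).
    Reduce coefficients mod 3: 2·t ≡ 2 (mod 3).
    The inverse of 2 mod 3 is 2 (since 2·2 = 4 = 1·3 + 1), so t ≡ 2·2 = 4 ≡ 1 (mod 3).
    Then x = 6 + 11·1 = 17, valid modulo lcm(11, 3) = 33: x ≡ 17 (mod 33).
  Combine with x ≡ 0 (mod 17); new modulus lcm = 561.
    Write x = 17 + 33·t and substitute into x ≡ 0 (mod 17): 33·t ≡ 0 − 17 = -17 (mod 17).
    Reduce coefficients mod 17: 16·t ≡ 0 (mod 17).
    The inverse of 16 mod 17 is 16 (since 16·16 = 256 = 15·17 + 1), so t ≡ 16·0 = 0 ≡ 0 (mod 17).
    Then x = 17 + 33·0 = 17, valid modulo lcm(33, 17) = 561: x ≡ 17 (mod 561).
  Combine with x ≡ 13 (mod 16); new modulus lcm = 8976.
    Write x = 17 + 561·t and substitute into x ≡ 13 (mod 16): 561·t ≡ 13 − 17 = -4 (mod 16).
    Reduce coefficients mod 16: 1·t ≡ 12 (mod 16).
    So t ≡ 12 (mod 16).
    Then x = 17 + 561·12 = 6749, valid modulo lcm(561, 16) = 8976: x ≡ 6749 (mod 8976).
Verify against each original: 6749 mod 11 = 6, 6749 mod 3 = 2, 6749 mod 17 = 0, 6749 mod 16 = 13.

x ≡ 6749 (mod 8976).


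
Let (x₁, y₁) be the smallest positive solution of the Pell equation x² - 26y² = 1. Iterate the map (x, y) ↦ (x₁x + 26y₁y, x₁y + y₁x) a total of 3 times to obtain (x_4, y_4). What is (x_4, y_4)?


Step 1: Find the fundamental solution (x₁, y₁) of x² - 26y² = 1.
  Expand √26 as a continued fraction. a₀ = ⌊√26⌋ = 5; iterate m_{k+1} = d_k·a_k − m_k, d_{k+1} = (26 − m_{k+1}²)/d_k, a_{k+1} = ⌊(a₀ + m_{k+1})/d_{k+1}⌋ (starting m₀ = 0, d₀ = 1), with convergents p_k = a_k·p_{k-1} + p_{k-2}, q_k = a_k·q_{k-1} + q_{k-2} (p₋₁ = 1, q₋₁ = 0):
  k = 0: a₀ = 5; p₀/q₀ = 5/1; p₀² − 26·q₀² = 25 − 26 = -1.
  k = 1: m = 5, d = 1, a = ⌊(5 + 5)/1⌋ = 10; p/q = (10·5 + 1)/(10·1 + 0) = 51/10; p² − 26·q² = 2601 − 2600 = 1.
  The first convergent with p² − 26·q² = 1 gives the fundamental solution (x₁, y₁) = (51, 10).
Step 2: Apply the recurrence (x_{n+1}, y_{n+1}) = (x₁x_n + 26y₁y_n, x₁y_n + y₁x_n) repeatedly.
  From (x_1, y_1) = (51, 10): x_2 = 51·51 + 26·10·10 = 5201; y_2 = 51·10 + 10·51 = 1020.
  From (x_2, y_2) = (5201, 1020): x_3 = 51·5201 + 26·10·1020 = 530451; y_3 = 51·1020 + 10·5201 = 104030.
  From (x_3, y_3) = (530451, 104030): x_4 = 51·530451 + 26·10·104030 = 54100801; y_4 = 51·104030 + 10·530451 = 10610040.
Step 3: Verify x_4² - 26·y_4² = 2926896668841601 - 2926896668841600 = 1 (should be 1). ✓

(x_1, y_1) = (51, 10); (x_4, y_4) = (54100801, 10610040).


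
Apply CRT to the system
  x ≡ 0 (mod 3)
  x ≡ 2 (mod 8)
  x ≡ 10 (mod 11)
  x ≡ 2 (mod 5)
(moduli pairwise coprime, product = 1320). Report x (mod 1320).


Product of moduli M = 3 · 8 · 11 · 5 = 1320.
Merge one congruence at a time:
  Start: x ≡ 0 (mod 3).
  Combine with x ≡ 2 (mod 8); new modulus lcm = 24.
    Write x = 0 + 3·t and substitute into x ≡ 2 (mod 8): 3·t ≡ 2 − 0 = 2 (mod 8).
    The inverse of 3 mod 8 is 3 (since 3·3 = 9 = 1·8 + 1), so t ≡ 3·2 = 6 ≡ 6 (mod 8).
    Then x = 0 + 3·6 = 18, valid modulo lcm(3, 8) = 24: x ≡ 18 (mod 24).
  Combine with x ≡ 10 (mod 11); new modulus lcm = 264.
    Write x = 18 + 24·t and substitute into x ≡ 10 (mod 11): 24·t ≡ 10 − 18 = -8 (mod 11).
    Reduce coefficients mod 11: 2·t ≡ 3 (mod 11).
    The inverse of 2 mod 11 is 6 (since 2·6 = 12 = 1·11 + 1), so t ≡ 6·3 = 18 ≡ 7 (mod 11).
    Then x = 18 + 24·7 = 186, valid modulo lcm(24, 11) = 264: x ≡ 186 (mod 264).
  Combine with x ≡ 2 (mod 5); new modulus lcm = 1320.
    Write x = 186 + 264·t and substitute into x ≡ 2 (mod 5): 264·t ≡ 2 − 186 = -184 (mod 5).
    Reduce coefficients mod 5: 4·t ≡ 1 (mod 5).
    The inverse of 4 mod 5 is 4 (since 4·4 = 16 = 3·5 + 1), so t ≡ 4·1 = 4 ≡ 4 (mod 5).
    Then x = 186 + 264·4 = 1242, valid modulo lcm(264, 5) = 1320: x ≡ 1242 (mod 1320).
Verify against each original: 1242 mod 3 = 0, 1242 mod 8 = 2, 1242 mod 11 = 10, 1242 mod 5 = 2.

x ≡ 1242 (mod 1320).


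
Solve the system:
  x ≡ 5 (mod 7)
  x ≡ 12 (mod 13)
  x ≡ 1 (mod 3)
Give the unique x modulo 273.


Moduli 7, 13, 3 are pairwise coprime; by CRT there is a unique solution modulo M = 7 · 13 · 3 = 273.
Solve pairwise, accumulating the modulus:
  Start with x ≡ 5 (mod 7).
  Combine with x ≡ 12 (mod 13): since gcd(7, 13) = 1, we get a unique residue mod 91.
    Write x = 5 + 7·t and substitute into x ≡ 12 (mod 13): 7·t ≡ 12 − 5 = 7 (mod 13).
    The inverse of 7 mod 13 is 2 (since 7·2 = 14 = 1·13 + 1), so t ≡ 2·7 = 14 ≡ 1 (mod 13).
    Then x = 5 + 7·1 = 12, valid modulo lcm(7, 13) = 91: x ≡ 12 (mod 91).
  Combine with x ≡ 1 (mod 3): since gcd(91, 3) = 1, we get a unique residue mod 273.
    Write x = 12 + 91·t and substitute into x ≡ 1 (mod 3): 91·t ≡ 1 − 12 = -11 (mod 3).
    Reduce coefficients mod 3: 1·t ≡ 1 (mod 3).
    So t ≡ 1 (mod 3).
    Then x = 12 + 91·1 = 103, valid modulo lcm(91, 3) = 273: x ≡ 103 (mod 273).
Verify: 103 mod 7 = 5 ✓, 103 mod 13 = 12 ✓, 103 mod 3 = 1 ✓.

x ≡ 103 (mod 273).


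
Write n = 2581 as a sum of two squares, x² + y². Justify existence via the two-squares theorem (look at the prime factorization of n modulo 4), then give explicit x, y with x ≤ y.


Step 1: Factor n = 2581 = 29 · 89.
Step 2: Check the mod-4 condition on each prime factor: 29 ≡ 1 (mod 4), exponent 1; 89 ≡ 1 (mod 4), exponent 1.
All primes ≡ 3 (mod 4) appear to even exponent (or don't appear), so by the two-squares theorem n IS expressible as a sum of two squares.
Step 3: Build a representation. Here n = 29 · 89 is a product of primes ≡ 1 (mod 4). Each prime p ≡ 1 (mod 4) is itself a sum of two squares; find a² by testing p − a² for a perfect square:
  29: 29 − 1² = 28, 29 − 2² = 25 = 5² ⇒ 29 = 2² + 5².
  89: 89 − 1² = 88, 89 − 2² = 85, 89 − 3² = 80, 89 − 4² = 73, 89 − 5² = 64 = 8² ⇒ 89 = 5² + 8².
  Combine using the Brahmagupta–Fibonacci identity (a² + b²)(c² + d²) = (ac − bd)² + (ad + bc)² = (ac + bd)² + (ad − bc)²:
  29 · 89 = 2581: from (2² + 5²)(5² + 8²), take (2·5 − 5·8, 2·8 + 5·5) = (10 − 40, 16 + 25) = (-30, 41); dropping signs (only squares matter) gives (30, 41); check 30² + 41² = 900 + 1681 = 2581 ✓.
Step 4: Order so x ≤ y and verify: 30² + 41² = 900 + 1681 = 2581 = n. ✓

n = 2581 = 30² + 41² (one valid representation with x ≤ y).


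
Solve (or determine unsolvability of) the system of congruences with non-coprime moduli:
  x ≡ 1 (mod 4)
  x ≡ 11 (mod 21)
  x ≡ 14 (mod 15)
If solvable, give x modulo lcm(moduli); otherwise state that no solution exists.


Moduli 4, 21, 15 are not pairwise coprime, so CRT works modulo lcm(m_i) when all pairwise compatibility conditions hold.
Pairwise compatibility: gcd(m_i, m_j) must divide a_i - a_j for every pair.
Merge one congruence at a time:
  Start: x ≡ 1 (mod 4).
  Combine with x ≡ 11 (mod 21): gcd(4, 21) = 1; 11 - 1 = 10, which IS divisible by 1, so compatible.
    Write x = 1 + 4·t and substitute into x ≡ 11 (mod 21): 4·t ≡ 11 − 1 = 10 (mod 21).
    The inverse of 4 mod 21 is 16 (since 4·16 = 64 = 3·21 + 1), so t ≡ 16·10 = 160 ≡ 13 (mod 21).
    Then x = 1 + 4·13 = 53, valid modulo lcm(4, 21) = 84: x ≡ 53 (mod 84).
  Combine with x ≡ 14 (mod 15): gcd(84, 15) = 3; 14 - 53 = -39, which IS divisible by 3, so compatible.
    Write x = 53 + 84·t and substitute into x ≡ 14 (mod 15): 84·t ≡ 14 − 53 = -39 (mod 15).
    Divide the congruence (and modulus) by g = 3: 28·t ≡ -13 (mod 5).
    Reduce coefficients mod 5: 3·t ≡ 2 (mod 5).
    The inverse of 3 mod 5 is 2 (since 3·2 = 6 = 1·5 + 1), so t ≡ 2·2 = 4 ≡ 4 (mod 5).
    Then x = 53 + 84·4 = 389, valid modulo lcm(84, 15) = 420: x ≡ 389 (mod 420).
Verify: 389 mod 4 = 1, 389 mod 21 = 11, 389 mod 15 = 14.

x ≡ 389 (mod 420).


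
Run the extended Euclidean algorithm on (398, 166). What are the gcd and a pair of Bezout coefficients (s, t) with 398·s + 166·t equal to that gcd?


Euclidean algorithm on (398, 166) — divide until remainder is 0:
  398 = 2 · 166 + 66
  166 = 2 · 66 + 34
  66 = 1 · 34 + 32
  34 = 1 · 32 + 2
  32 = 16 · 2 + 0
gcd(398, 166) = 2.
Track Bezout coefficients alongside the remainders: start with r₀ = 398 = a·1 + b·0 (s = 1, t = 0) and r₁ = 166 = a·0 + b·1 (s = 0, t = 1); each new remainder r_{k+1} = r_{k-1} − q_k·r_k inherits s_{k+1} = s_{k-1} − q_k·s_k, t_{k+1} = t_{k-1} − q_k·t_k, so r_k = a·s_k + b·t_k at every step:
  q = 2: r = 66, s = 1 − 2·0 = 1, t = 0 − 2·1 = -2  (check: 398·1 + 166·(-2) = 66)
  q = 2: r = 34, s = 0 − 2·1 = -2, t = 1 − 2·(-2) = 5  (check: 398·(-2) + 166·5 = 34)
  q = 1: r = 32, s = 1 − 1·(-2) = 3, t = -2 − 1·5 = -7  (check: 398·3 + 166·(-7) = 32)
  q = 1: r = 2, s = -2 − 1·3 = -5, t = 5 − 1·(-7) = 12  (check: 398·(-5) + 166·12 = 2)
The row with r = 2 (the gcd) gives the Bezout coefficients s = -5, t = 12.
Result: 398 · (-5) + 166 · (12) = 2.

gcd(398, 166) = 2; s = -5, t = 12 (check: 398·(-5) + 166·12 = 2).


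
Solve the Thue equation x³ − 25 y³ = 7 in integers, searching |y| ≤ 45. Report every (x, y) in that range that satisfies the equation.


The equation is x³ - 25y³ = 7. For fixed y, x³ = 25·y³ + 7, so a solution requires the RHS to be a perfect cube.
Strategy: iterate y from -45 to 45, compute RHS = 25·y³ + 7, and check whether it is a (positive or negative) perfect cube.
Check small values of y:
  y = 0: RHS = 7 is not a perfect cube.
  y = 1: RHS = 32 is not a perfect cube.
  y = -1: RHS = -18 is not a perfect cube.
  y = 2: RHS = 207 is not a perfect cube.
  y = -2: RHS = -193 is not a perfect cube.
  y = 3: RHS = 682 is not a perfect cube.
  y = -3: RHS = -668 is not a perfect cube.
Continuing the search up to |y| = 45 finds no solutions either.
No (x, y) in the scanned range satisfies the equation.

No integer solutions with |y| ≤ 45.


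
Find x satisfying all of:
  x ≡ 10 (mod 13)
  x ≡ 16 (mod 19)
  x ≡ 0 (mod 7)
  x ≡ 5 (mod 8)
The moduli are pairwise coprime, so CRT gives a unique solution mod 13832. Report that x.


Product of moduli M = 13 · 19 · 7 · 8 = 13832.
Merge one congruence at a time:
  Start: x ≡ 10 (mod 13).
  Combine with x ≡ 16 (mod 19); new modulus lcm = 247.
    Write x = 10 + 13·t and substitute into x ≡ 16 (mod 19): 13·t ≡ 16 − 10 = 6 (mod 19).
    The inverse of 13 mod 19 is 3 (since 13·3 = 39 = 2·19 + 1), so t ≡ 3·6 = 18 ≡ 18 (mod 19).
    Then x = 10 + 13·18 = 244, valid modulo lcm(13, 19) = 247: x ≡ 244 (mod 247).
  Combine with x ≡ 0 (mod 7); new modulus lcm = 1729.
    Write x = 244 + 247·t and substitute into x ≡ 0 (mod 7): 247·t ≡ 0 − 244 = -244 (mod 7).
    Reduce coefficients mod 7: 2·t ≡ 1 (mod 7).
    The inverse of 2 mod 7 is 4 (since 2·4 = 8 = 1·7 + 1), so t ≡ 4·1 = 4 ≡ 4 (mod 7).
    Then x = 244 + 247·4 = 1232, valid modulo lcm(247, 7) = 1729: x ≡ 1232 (mod 1729).
  Combine with x ≡ 5 (mod 8); new modulus lcm = 13832.
    Write x = 1232 + 1729·t and substitute into x ≡ 5 (mod 8): 1729·t ≡ 5 − 1232 = -1227 (mod 8).
    Reduce coefficients mod 8: 1·t ≡ 5 (mod 8).
    So t ≡ 5 (mod 8).
    Then x = 1232 + 1729·5 = 9877, valid modulo lcm(1729, 8) = 13832: x ≡ 9877 (mod 13832).
Verify against each original: 9877 mod 13 = 10, 9877 mod 19 = 16, 9877 mod 7 = 0, 9877 mod 8 = 5.

x ≡ 9877 (mod 13832).


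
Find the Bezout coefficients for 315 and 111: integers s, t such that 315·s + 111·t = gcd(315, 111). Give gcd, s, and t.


Euclidean algorithm on (315, 111) — divide until remainder is 0:
  315 = 2 · 111 + 93
  111 = 1 · 93 + 18
  93 = 5 · 18 + 3
  18 = 6 · 3 + 0
gcd(315, 111) = 3.
Track Bezout coefficients alongside the remainders: start with r₀ = 315 = a·1 + b·0 (s = 1, t = 0) and r₁ = 111 = a·0 + b·1 (s = 0, t = 1); each new remainder r_{k+1} = r_{k-1} − q_k·r_k inherits s_{k+1} = s_{k-1} − q_k·s_k, t_{k+1} = t_{k-1} − q_k·t_k, so r_k = a·s_k + b·t_k at every step:
  q = 2: r = 93, s = 1 − 2·0 = 1, t = 0 − 2·1 = -2  (check: 315·1 + 111·(-2) = 93)
  q = 1: r = 18, s = 0 − 1·1 = -1, t = 1 − 1·(-2) = 3  (check: 315·(-1) + 111·3 = 18)
  q = 5: r = 3, s = 1 − 5·(-1) = 6, t = -2 − 5·3 = -17  (check: 315·6 + 111·(-17) = 3)
The row with r = 3 (the gcd) gives the Bezout coefficients s = 6, t = -17.
Result: 315 · (6) + 111 · (-17) = 3.

gcd(315, 111) = 3; s = 6, t = -17 (check: 315·6 + 111·(-17) = 3).


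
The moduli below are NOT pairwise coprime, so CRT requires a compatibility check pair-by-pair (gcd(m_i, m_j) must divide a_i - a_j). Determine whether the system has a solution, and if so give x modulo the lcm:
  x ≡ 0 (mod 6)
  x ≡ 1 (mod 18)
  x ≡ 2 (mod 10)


Moduli 6, 18, 10 are not pairwise coprime, so CRT works modulo lcm(m_i) when all pairwise compatibility conditions hold.
Pairwise compatibility: gcd(m_i, m_j) must divide a_i - a_j for every pair.
Merge one congruence at a time:
  Start: x ≡ 0 (mod 6).
  Combine with x ≡ 1 (mod 18): gcd(6, 18) = 6, and 1 - 0 = 1 is NOT divisible by 6.
    ⇒ system is inconsistent (no integer solution).

No solution (the system is inconsistent).


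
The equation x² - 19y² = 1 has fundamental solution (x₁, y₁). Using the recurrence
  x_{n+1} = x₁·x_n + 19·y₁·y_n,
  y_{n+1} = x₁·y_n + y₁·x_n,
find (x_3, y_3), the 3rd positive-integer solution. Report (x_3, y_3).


Step 1: Find the fundamental solution (x₁, y₁) of x² - 19y² = 1.
  Expand √19 as a continued fraction. a₀ = ⌊√19⌋ = 4; iterate m_{k+1} = d_k·a_k − m_k, d_{k+1} = (19 − m_{k+1}²)/d_k, a_{k+1} = ⌊(a₀ + m_{k+1})/d_{k+1}⌋ (starting m₀ = 0, d₀ = 1), with convergents p_k = a_k·p_{k-1} + p_{k-2}, q_k = a_k·q_{k-1} + q_{k-2} (p₋₁ = 1, q₋₁ = 0):
  k = 0: a₀ = 4; p₀/q₀ = 4/1; p₀² − 19·q₀² = 16 − 19 = -3.
  k = 1: m = 4, d = 3, a = ⌊(4 + 4)/3⌋ = 2; p/q = (2·4 + 1)/(2·1 + 0) = 9/2; p² − 19·q² = 81 − 76 = 5.
  k = 2: m = 2, d = 5, a = ⌊(4 + 2)/5⌋ = 1; p/q = (1·9 + 4)/(1·2 + 1) = 13/3; p² − 19·q² = 169 − 171 = -2.
  k = 3: m = 3, d = 2, a = ⌊(4 + 3)/2⌋ = 3; p/q = (3·13 + 9)/(3·3 + 2) = 48/11; p² − 19·q² = 2304 − 2299 = 5.
  k = 4: m = 3, d = 5, a = ⌊(4 + 3)/5⌋ = 1; p/q = (1·48 + 13)/(1·11 + 3) = 61/14; p² − 19·q² = 3721 − 3724 = -3.
  k = 5: m = 2, d = 3, a = ⌊(4 + 2)/3⌋ = 2; p/q = (2·61 + 48)/(2·14 + 11) = 170/39; p² − 19·q² = 28900 − 28899 = 1.
  The first convergent with p² − 19·q² = 1 gives the fundamental solution (x₁, y₁) = (170, 39).
Step 2: Apply the recurrence (x_{n+1}, y_{n+1}) = (x₁x_n + 19y₁y_n, x₁y_n + y₁x_n) repeatedly.
  From (x_1, y_1) = (170, 39): x_2 = 170·170 + 19·39·39 = 57799; y_2 = 170·39 + 39·170 = 13260.
  From (x_2, y_2) = (57799, 13260): x_3 = 170·57799 + 19·39·13260 = 19651490; y_3 = 170·13260 + 39·57799 = 4508361.
Step 3: Verify x_3² - 19·y_3² = 386181059220100 - 386181059220099 = 1 (should be 1). ✓

(x_1, y_1) = (170, 39); (x_3, y_3) = (19651490, 4508361).
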